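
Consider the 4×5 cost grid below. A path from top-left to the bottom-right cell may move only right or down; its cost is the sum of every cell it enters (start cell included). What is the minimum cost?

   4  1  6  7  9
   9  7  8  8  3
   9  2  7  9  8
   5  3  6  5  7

Take (0,0) → (0,1) → (1,1) → (2,1) → (3,1) → (3,2) → (3,3) → (3,4) for a total of 4 + 1 + 7 + 2 + 3 + 6 + 5 + 7 = 35.
For comparison, the top-then-right route costs 45.

35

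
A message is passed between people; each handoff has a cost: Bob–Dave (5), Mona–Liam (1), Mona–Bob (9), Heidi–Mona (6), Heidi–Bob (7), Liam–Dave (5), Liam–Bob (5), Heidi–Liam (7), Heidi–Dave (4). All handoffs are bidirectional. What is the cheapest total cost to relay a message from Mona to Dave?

Comparing a few candidate routes:
Mona - Liam - Dave: 1 + 5 = 6
Mona - Heidi - Dave: 6 + 4 = 10
Mona - Liam - Bob - Dave: 1 + 5 + 5 = 11
The minimum is 6.

6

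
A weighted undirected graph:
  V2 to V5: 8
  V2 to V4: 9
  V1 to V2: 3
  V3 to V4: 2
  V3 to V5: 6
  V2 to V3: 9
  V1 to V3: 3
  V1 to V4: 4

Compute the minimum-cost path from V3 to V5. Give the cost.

Checking several routes:
V3-V2-V5: 9 + 8 = 17
V3-V1-V2-V5: 3 + 3 + 8 = 14
V3-V5: 6
The minimum is 6.

6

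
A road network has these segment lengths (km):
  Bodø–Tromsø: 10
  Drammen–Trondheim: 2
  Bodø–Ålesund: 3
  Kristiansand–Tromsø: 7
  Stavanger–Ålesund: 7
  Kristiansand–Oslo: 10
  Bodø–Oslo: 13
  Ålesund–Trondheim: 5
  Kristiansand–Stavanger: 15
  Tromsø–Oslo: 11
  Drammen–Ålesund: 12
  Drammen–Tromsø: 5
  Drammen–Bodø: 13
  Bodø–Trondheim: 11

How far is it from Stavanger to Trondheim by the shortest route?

Some routes from Stavanger to Trondheim:
Stavanger - Ålesund - Trondheim: 7 + 5 = 12
Stavanger - Ålesund - Bodø - Trondheim: 7 + 3 + 11 = 21
Stavanger - Ålesund - Drammen - Trondheim: 7 + 12 + 2 = 21
Best route has total 12 km.

12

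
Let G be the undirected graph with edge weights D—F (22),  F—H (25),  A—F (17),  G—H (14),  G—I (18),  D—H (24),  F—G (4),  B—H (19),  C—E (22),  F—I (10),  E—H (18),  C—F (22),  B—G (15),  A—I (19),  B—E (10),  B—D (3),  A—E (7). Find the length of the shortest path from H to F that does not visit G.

25

Comparing a few candidate routes:
H - F: 25
H - D - F: 24 + 22 = 46
H - B - D - F: 19 + 3 + 22 = 44
H - E - A - F: 18 + 7 + 17 = 42
Shortest: 25.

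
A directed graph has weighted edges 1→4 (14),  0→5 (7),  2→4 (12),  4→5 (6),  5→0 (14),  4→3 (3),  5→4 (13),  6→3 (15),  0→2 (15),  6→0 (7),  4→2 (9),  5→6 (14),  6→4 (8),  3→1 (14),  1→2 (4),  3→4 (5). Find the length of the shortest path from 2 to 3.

15

Candidate routes:
2 -> 4 -> 5 -> 6 -> 3: 12 + 6 + 14 + 15 = 47
2 -> 4 -> 3: 12 + 3 = 15
Shortest: 15.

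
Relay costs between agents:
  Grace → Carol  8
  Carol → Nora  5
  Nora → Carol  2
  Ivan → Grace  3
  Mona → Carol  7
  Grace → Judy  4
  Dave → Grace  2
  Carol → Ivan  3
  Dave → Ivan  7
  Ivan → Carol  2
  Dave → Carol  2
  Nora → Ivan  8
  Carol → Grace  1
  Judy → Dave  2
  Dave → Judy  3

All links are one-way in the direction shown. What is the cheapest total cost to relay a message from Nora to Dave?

9

Candidate routes:
Nora-Carol-Grace-Judy-Dave: 2 + 1 + 4 + 2 = 9
Nora-Ivan-Grace-Judy-Dave: 8 + 3 + 4 + 2 = 17
Nora-Carol-Ivan-Grace-Judy-Dave: 2 + 3 + 3 + 4 + 2 = 14
Nora-Ivan-Carol-Grace-Judy-Dave: 8 + 2 + 1 + 4 + 2 = 17
Best route has total 9.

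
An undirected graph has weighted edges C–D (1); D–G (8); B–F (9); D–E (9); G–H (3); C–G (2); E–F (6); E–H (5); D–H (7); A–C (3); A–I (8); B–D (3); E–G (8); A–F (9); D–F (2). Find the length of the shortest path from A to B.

Checking several routes:
A→C→D→B: 3 + 1 + 3 = 7
A→C→G→D→B: 3 + 2 + 8 + 3 = 16
A→C→D→F→B: 3 + 1 + 2 + 9 = 15
A→F→D→B: 9 + 2 + 3 = 14
A→F→B: 9 + 9 = 18
Best route has total 7.

7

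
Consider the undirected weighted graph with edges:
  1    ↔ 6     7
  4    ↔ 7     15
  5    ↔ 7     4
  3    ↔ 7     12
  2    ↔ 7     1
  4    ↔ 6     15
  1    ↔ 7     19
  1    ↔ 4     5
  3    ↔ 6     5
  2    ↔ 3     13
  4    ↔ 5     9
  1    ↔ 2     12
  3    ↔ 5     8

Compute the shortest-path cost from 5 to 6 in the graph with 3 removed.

21

Checking several routes:
5 -> 7 -> 4 -> 1 -> 6: 4 + 15 + 5 + 7 = 31
5 -> 4 -> 1 -> 6: 9 + 5 + 7 = 21
5 -> 7 -> 2 -> 1 -> 6: 4 + 1 + 12 + 7 = 24
5 -> 7 -> 4 -> 6: 4 + 15 + 15 = 34
5 -> 4 -> 6: 9 + 15 = 24
5 -> 7 -> 1 -> 6: 4 + 19 + 7 = 30
The minimum is 21.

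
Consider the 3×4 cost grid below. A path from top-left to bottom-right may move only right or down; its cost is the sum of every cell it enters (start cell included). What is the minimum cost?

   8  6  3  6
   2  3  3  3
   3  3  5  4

23

Path [0,0] → [1,0] → [1,1] → [1,2] → [1,3] → [2,3]: 8 + 2 + 3 + 3 + 3 + 4 = 23.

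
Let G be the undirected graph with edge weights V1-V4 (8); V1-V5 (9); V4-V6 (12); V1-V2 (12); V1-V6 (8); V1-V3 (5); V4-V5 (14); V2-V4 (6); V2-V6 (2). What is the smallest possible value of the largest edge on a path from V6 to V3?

8

Checking several routes:
V6 -> V1 -> V3: max(8, 5) = 8
V6 -> V4 -> V2 -> V1 -> V3: max(12, 6, 12, 5) = 12
V6 -> V4 -> V1 -> V3: max(12, 8, 5) = 12
V6 -> V4 -> V5 -> V1 -> V3: max(12, 14, 9, 5) = 14
V6 -> V2 -> V1 -> V3: max(2, 12, 5) = 12
V6 -> V2 -> V4 -> V1 -> V3: max(2, 6, 8, 5) = 8
Smallest bottleneck: 8.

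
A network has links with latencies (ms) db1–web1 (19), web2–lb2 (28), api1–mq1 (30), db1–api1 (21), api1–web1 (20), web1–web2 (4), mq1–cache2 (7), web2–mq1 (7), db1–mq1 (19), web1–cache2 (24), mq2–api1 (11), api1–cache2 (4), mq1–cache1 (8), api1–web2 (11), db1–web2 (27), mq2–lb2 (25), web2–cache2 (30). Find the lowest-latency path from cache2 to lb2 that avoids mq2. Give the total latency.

Checking several routes:
cache2 → api1 → web1 → web2 → lb2: 4 + 20 + 4 + 28 = 56
cache2 → api1 → web2 → lb2: 4 + 11 + 28 = 43
cache2 → web1 → web2 → lb2: 24 + 4 + 28 = 56
cache2 → mq1 → web2 → lb2: 7 + 7 + 28 = 42
Shortest: 42 ms.

42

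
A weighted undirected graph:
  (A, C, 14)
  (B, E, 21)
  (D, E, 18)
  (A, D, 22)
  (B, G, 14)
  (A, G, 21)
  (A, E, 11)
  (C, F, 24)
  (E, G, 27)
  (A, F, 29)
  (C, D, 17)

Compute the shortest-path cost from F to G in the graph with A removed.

Routes from F to G avoiding A:
F -> C -> D -> E -> B -> G: 24 + 17 + 18 + 21 + 14 = 94
F -> C -> D -> E -> G: 24 + 17 + 18 + 27 = 86
Shortest: 86.

86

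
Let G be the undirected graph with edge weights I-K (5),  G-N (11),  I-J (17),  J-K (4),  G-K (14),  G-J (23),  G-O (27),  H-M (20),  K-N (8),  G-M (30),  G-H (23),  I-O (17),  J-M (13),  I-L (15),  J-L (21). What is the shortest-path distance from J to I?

9

A few of the J→I routes:
J→I: 17
J→K→I: 4 + 5 = 9
J→G→N→K→I: 23 + 11 + 8 + 5 = 47
J→L→I: 21 + 15 = 36
J→K→G→O→I: 4 + 14 + 27 + 17 = 62
J→G→K→I: 23 + 14 + 5 = 42
Shortest: 9.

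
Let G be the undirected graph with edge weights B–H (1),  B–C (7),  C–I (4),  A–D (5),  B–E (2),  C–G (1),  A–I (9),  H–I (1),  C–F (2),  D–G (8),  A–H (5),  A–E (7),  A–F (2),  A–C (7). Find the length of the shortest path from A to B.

A few of the A→B routes:
A→I→H→B: 9 + 1 + 1 = 11
A→F→C→I→H→B: 2 + 2 + 4 + 1 + 1 = 10
A→H→B: 5 + 1 = 6
A→E→B: 7 + 2 = 9
Shortest: 6.

6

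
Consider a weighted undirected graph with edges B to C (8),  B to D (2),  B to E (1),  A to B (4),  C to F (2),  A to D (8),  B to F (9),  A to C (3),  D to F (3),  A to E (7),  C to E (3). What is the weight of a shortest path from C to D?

Some routes from C to D:
C → F → D: 2 + 3 = 5
C → E → B → D: 3 + 1 + 2 = 6
C → A → B → D: 3 + 4 + 2 = 9
Shortest: 5.

5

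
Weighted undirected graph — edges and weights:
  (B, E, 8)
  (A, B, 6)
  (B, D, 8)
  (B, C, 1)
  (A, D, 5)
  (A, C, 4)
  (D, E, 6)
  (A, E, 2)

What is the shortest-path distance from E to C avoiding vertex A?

Routes from E to C avoiding A:
E - D - B - C: 6 + 8 + 1 = 15
E - B - C: 8 + 1 = 9
The minimum is 9.

9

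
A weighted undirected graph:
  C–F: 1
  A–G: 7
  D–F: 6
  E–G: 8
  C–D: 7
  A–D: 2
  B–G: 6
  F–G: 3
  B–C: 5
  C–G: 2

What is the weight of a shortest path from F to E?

Comparing a few candidate routes:
F -> C -> D -> A -> G -> E: 1 + 7 + 2 + 7 + 8 = 25
F -> C -> B -> G -> E: 1 + 5 + 6 + 8 = 20
F -> D -> A -> G -> E: 6 + 2 + 7 + 8 = 23
F -> C -> G -> E: 1 + 2 + 8 = 11
F -> D -> C -> G -> E: 6 + 7 + 2 + 8 = 23
F -> G -> E: 3 + 8 = 11
Shortest: 11.

11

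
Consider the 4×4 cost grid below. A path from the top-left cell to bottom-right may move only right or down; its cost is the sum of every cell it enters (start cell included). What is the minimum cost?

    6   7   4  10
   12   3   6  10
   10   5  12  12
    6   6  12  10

49

Best path: r0c0 -> r0c1 -> r1c1 -> r2c1 -> r3c1 -> r3c2 -> r3c3
Cost: 6 + 7 + 3 + 5 + 6 + 12 + 10 = 49
(Top row then right column would cost 59.)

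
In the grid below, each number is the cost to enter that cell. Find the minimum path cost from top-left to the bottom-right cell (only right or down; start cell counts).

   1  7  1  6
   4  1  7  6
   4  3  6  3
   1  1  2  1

13

One optimal route is [0,0] [1,0] [1,1] [2,1] [3,1] [3,2] [3,3].
Its cost is 1 + 4 + 1 + 3 + 1 + 2 + 1 = 13.
For comparison, the top-then-right route costs 25.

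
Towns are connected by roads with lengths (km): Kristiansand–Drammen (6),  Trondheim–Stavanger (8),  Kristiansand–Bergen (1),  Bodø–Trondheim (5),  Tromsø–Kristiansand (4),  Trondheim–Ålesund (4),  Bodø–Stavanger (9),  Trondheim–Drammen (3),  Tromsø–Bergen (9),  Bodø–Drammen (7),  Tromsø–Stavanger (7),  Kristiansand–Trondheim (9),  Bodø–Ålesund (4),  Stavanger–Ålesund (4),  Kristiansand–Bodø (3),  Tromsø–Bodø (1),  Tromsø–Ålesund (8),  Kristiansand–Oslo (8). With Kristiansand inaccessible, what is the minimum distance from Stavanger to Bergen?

A few of the Stavanger→Bergen routes:
Stavanger -> Ålesund -> Bodø -> Tromsø -> Bergen: 4 + 4 + 1 + 9 = 18
Stavanger -> Ålesund -> Tromsø -> Bergen: 4 + 8 + 9 = 21
Stavanger -> Tromsø -> Bergen: 7 + 9 = 16
Stavanger -> Bodø -> Tromsø -> Bergen: 9 + 1 + 9 = 19
Shortest: 16 km.

16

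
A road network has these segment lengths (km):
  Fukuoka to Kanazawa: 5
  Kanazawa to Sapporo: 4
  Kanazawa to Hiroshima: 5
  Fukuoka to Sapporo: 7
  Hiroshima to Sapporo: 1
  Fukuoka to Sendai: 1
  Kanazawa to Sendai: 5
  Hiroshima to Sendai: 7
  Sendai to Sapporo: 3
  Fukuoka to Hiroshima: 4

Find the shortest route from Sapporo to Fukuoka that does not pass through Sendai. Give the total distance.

5

Checking several routes:
Sapporo-Fukuoka: 7
Sapporo-Kanazawa-Fukuoka: 4 + 5 = 9
Sapporo-Hiroshima-Fukuoka: 1 + 4 = 5
The minimum is 5 km.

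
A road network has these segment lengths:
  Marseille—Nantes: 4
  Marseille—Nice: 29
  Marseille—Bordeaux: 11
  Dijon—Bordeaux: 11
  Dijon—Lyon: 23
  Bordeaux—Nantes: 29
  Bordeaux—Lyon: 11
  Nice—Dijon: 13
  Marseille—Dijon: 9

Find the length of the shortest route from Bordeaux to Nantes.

15

A few of the Bordeaux→Nantes routes:
Bordeaux-Lyon-Dijon-Marseille-Nantes: 11 + 23 + 9 + 4 = 47
Bordeaux-Marseille-Nantes: 11 + 4 = 15
Bordeaux-Nantes: 29
Bordeaux-Dijon-Marseille-Nantes: 11 + 9 + 4 = 24
Best route has total 15.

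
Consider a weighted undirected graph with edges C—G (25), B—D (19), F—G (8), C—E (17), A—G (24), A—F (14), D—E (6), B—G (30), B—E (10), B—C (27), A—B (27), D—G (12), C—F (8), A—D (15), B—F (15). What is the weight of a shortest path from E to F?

Comparing a few candidate routes:
E - D - G - F: 6 + 12 + 8 = 26
E - D - A - F: 6 + 15 + 14 = 35
E - D - B - F: 6 + 19 + 15 = 40
E - C - F: 17 + 8 = 25
E - B - F: 10 + 15 = 25
Shortest: 25.

25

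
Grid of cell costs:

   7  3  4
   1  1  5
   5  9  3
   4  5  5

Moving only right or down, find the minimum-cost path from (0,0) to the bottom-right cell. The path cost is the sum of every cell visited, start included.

22

Path r0c0→r1c0→r1c1→r1c2→r2c2→r3c2: 7 + 1 + 1 + 5 + 3 + 5 = 22.
(Top row then right column would cost 27.)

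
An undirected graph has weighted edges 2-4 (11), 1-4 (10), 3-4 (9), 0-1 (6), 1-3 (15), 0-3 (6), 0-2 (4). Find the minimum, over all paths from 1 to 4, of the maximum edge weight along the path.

Some routes from 1 to 4:
1→0→2→4: max(6, 4, 11) = 11
1→4: max(10) = 10
1→0→3→4: max(6, 6, 9) = 9
1→3→0→2→4: max(15, 6, 4, 11) = 15
The minimum achievable maximum is 9.

9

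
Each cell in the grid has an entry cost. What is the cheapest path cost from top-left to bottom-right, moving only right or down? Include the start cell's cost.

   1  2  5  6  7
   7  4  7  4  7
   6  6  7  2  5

25

Cheapest: (0,0) (0,1) (0,2) (0,3) (1,3) (2,3) (2,4)
  1 + 2 + 5 + 6 + 4 + 2 + 5 = 25
For comparison, the top-then-right route costs 33.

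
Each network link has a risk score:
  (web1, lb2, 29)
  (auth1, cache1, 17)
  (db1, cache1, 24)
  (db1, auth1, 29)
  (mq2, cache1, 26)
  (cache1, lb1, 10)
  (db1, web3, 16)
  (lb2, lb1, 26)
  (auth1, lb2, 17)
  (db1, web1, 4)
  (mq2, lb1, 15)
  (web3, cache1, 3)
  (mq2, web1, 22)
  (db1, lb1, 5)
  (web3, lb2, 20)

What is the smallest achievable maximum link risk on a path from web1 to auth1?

A few of the web1→auth1 routes:
web1→db1→lb1→cache1→auth1: max(4, 5, 10, 17) = 17
web1→db1→web3→lb2→auth1: max(4, 16, 20, 17) = 20
web1→db1→web3→cache1→auth1: max(4, 16, 3, 17) = 17
Best route has worst link 17.

17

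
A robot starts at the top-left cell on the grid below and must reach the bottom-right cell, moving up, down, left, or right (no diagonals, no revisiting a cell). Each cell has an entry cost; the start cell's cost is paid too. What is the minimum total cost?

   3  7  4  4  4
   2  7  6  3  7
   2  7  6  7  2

29

Best path: r0c0 r1c0 r2c0 r2c1 r2c2 r2c3 r2c4
Cost: 3 + 2 + 2 + 7 + 6 + 7 + 2 = 29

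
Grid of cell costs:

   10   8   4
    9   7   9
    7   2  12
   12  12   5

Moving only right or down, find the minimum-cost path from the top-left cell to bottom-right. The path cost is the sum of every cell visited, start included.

44

Take [0,0]→[0,1]→[1,1]→[2,1]→[2,2]→[3,2] for a total of 10 + 8 + 7 + 2 + 12 + 5 = 44.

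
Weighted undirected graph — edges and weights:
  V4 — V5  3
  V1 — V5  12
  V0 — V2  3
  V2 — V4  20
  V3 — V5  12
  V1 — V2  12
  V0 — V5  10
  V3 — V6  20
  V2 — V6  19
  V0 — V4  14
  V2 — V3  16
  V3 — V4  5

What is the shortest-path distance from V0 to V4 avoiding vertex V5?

14

Some routes from V0 to V4 avoiding V5:
V0 - V4: 14
V0 - V2 - V3 - V4: 3 + 16 + 5 = 24
V0 - V2 - V4: 3 + 20 = 23
The minimum is 14.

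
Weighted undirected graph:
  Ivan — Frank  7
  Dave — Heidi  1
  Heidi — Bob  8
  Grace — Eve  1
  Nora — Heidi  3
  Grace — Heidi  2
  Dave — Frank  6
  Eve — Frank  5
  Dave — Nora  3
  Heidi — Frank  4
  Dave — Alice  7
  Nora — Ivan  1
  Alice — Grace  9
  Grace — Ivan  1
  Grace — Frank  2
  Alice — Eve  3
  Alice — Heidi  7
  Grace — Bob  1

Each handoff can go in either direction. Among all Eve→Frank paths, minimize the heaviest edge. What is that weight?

Comparing a few candidate routes:
Eve-Grace-Ivan-Nora-Heidi-Dave-Frank: max(1, 1, 1, 3, 1, 6) = 6
Eve-Grace-Ivan-Nora-Dave-Heidi-Frank: max(1, 1, 1, 3, 1, 4) = 4
Eve-Grace-Heidi-Frank: max(1, 2, 4) = 4
Eve-Grace-Frank: max(1, 2) = 2
Eve-Grace-Ivan-Nora-Heidi-Frank: max(1, 1, 1, 3, 4) = 4
Eve-Frank: max(5) = 5
Smallest bottleneck: 2.

2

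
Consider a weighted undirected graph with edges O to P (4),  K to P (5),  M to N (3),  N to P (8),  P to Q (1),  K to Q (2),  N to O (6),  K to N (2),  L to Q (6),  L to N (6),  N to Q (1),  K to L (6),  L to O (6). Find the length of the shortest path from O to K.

Some routes from O to K:
O - N - Q - K: 6 + 1 + 2 = 9
O - P - Q - K: 4 + 1 + 2 = 7
O - P - K: 4 + 5 = 9
O - N - K: 6 + 2 = 8
O - P - Q - N - K: 4 + 1 + 1 + 2 = 8
Shortest: 7.

7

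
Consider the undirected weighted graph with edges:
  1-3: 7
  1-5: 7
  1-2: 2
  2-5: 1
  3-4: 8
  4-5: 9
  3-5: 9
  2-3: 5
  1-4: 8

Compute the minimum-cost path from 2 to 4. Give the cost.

A few of the 2→4 routes:
2 → 1 → 4: 2 + 8 = 10
2 → 5 → 4: 1 + 9 = 10
2 → 3 → 4: 5 + 8 = 13
Best route has total 10.

10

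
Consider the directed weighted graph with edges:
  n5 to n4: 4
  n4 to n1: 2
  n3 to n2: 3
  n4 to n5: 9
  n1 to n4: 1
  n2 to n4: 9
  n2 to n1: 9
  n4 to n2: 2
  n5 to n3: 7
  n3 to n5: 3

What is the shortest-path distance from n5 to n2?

Paths from n5 to n2:
n5-n4-n2: 4 + 2 = 6
n5-n3-n2: 7 + 3 = 10
Best route has total 6.

6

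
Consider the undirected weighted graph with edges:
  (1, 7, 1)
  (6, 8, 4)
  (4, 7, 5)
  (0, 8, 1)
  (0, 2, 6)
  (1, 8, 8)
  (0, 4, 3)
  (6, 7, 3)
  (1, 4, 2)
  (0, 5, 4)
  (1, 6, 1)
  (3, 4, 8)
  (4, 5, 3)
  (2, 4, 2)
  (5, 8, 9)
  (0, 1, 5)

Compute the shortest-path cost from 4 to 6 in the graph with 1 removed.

8

Checking several routes:
4→0→8→6: 3 + 1 + 4 = 8
4→5→0→8→6: 3 + 4 + 1 + 4 = 12
4→7→6: 5 + 3 = 8
4→2→0→8→6: 2 + 6 + 1 + 4 = 13
Best route has total 8.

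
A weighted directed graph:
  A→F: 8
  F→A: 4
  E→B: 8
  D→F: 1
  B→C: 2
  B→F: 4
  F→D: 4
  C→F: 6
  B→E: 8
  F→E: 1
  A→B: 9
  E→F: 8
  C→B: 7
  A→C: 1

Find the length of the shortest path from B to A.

Paths from B to A:
B-E-F-A: 8 + 8 + 4 = 20
B-C-F-A: 2 + 6 + 4 = 12
B-F-A: 4 + 4 = 8
The minimum is 8.

8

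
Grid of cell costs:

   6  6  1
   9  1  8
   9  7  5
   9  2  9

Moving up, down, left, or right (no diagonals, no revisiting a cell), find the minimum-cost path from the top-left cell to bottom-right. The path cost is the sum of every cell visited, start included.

31

Cheapest: r0c0 r0c1 r1c1 r2c1 r3c1 r3c2
  6 + 6 + 1 + 7 + 2 + 9 = 31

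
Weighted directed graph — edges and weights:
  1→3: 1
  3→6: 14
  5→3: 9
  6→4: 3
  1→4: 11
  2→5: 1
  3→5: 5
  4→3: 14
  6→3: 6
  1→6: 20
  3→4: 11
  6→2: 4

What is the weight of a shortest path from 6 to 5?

5

Candidate routes:
6→4→3→5: 3 + 14 + 5 = 22
6→3→5: 6 + 5 = 11
6→2→5: 4 + 1 = 5
Best route has total 5.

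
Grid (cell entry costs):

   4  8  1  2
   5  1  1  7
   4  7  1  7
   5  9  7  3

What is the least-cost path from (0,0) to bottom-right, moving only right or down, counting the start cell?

One optimal route is r0c0 → r1c0 → r1c1 → r1c2 → r2c2 → r2c3 → r3c3.
Its cost is 4 + 5 + 1 + 1 + 1 + 7 + 3 = 22.
For comparison, the top-then-right route costs 32.

22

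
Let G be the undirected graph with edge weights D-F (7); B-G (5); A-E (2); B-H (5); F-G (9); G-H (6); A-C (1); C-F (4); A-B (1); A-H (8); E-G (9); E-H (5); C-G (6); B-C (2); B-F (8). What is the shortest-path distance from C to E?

Some routes from C to E:
C-A-B-H-E: 1 + 1 + 5 + 5 = 12
C-B-A-E: 2 + 1 + 2 = 5
C-A-E: 1 + 2 = 3
Best route has total 3.

3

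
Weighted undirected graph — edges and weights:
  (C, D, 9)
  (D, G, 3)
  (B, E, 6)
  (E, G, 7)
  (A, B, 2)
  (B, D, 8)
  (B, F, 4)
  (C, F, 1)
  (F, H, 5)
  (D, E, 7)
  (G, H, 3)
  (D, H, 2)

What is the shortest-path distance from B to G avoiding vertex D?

12

Paths from B to G avoiding D:
B - E - G: 6 + 7 = 13
B - F - H - G: 4 + 5 + 3 = 12
Best route has total 12.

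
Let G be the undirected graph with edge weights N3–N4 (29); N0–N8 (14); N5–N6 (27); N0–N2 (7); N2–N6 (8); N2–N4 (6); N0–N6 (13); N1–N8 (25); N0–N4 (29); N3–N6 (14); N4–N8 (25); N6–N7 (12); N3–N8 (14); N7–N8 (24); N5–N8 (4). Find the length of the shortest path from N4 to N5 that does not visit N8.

41

Checking several routes:
N4 -> N2 -> N6 -> N5: 6 + 8 + 27 = 41
N4 -> N2 -> N0 -> N6 -> N5: 6 + 7 + 13 + 27 = 53
N4 -> N0 -> N6 -> N5: 29 + 13 + 27 = 69
Shortest: 41.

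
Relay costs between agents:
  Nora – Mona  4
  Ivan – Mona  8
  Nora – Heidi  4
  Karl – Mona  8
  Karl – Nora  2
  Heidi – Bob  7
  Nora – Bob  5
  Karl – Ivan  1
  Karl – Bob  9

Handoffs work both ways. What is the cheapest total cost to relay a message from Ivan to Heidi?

7

A few of the Ivan→Heidi routes:
Ivan-Karl-Mona-Nora-Heidi: 1 + 8 + 4 + 4 = 17
Ivan-Karl-Bob-Nora-Heidi: 1 + 9 + 5 + 4 = 19
Ivan-Karl-Nora-Heidi: 1 + 2 + 4 = 7
Ivan-Karl-Bob-Heidi: 1 + 9 + 7 = 17
Ivan-Karl-Nora-Bob-Heidi: 1 + 2 + 5 + 7 = 15
Ivan-Mona-Nora-Heidi: 8 + 4 + 4 = 16
Shortest: 7.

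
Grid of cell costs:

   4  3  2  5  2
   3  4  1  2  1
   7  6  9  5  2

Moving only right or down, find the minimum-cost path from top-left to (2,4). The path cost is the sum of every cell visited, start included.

15

Take r0c0→r0c1→r0c2→r1c2→r1c3→r1c4→r2c4 for a total of 4 + 3 + 2 + 1 + 2 + 1 + 2 = 15.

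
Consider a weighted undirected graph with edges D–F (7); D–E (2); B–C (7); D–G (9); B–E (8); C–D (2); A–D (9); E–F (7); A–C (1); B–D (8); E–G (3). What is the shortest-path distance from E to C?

4

Some routes from E to C:
E -> D -> A -> C: 2 + 9 + 1 = 12
E -> B -> C: 8 + 7 = 15
E -> G -> D -> C: 3 + 9 + 2 = 14
E -> D -> C: 2 + 2 = 4
Best route has total 4.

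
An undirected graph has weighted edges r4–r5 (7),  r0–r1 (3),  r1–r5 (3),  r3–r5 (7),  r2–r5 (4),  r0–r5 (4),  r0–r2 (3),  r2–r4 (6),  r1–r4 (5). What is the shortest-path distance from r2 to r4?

6

A few of the r2→r4 routes:
r2 -> r5 -> r1 -> r4: 4 + 3 + 5 = 12
r2 -> r0 -> r1 -> r4: 3 + 3 + 5 = 11
r2 -> r5 -> r4: 4 + 7 = 11
r2 -> r4: 6
Best route has total 6.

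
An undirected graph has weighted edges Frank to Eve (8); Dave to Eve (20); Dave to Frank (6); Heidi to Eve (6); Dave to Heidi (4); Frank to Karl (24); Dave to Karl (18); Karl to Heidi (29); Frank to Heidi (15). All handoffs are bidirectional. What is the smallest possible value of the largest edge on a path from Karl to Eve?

Comparing a few candidate routes:
Karl -> Dave -> Frank -> Heidi -> Eve: max(18, 6, 15, 6) = 18
Karl -> Dave -> Heidi -> Eve: max(18, 4, 6) = 18
Karl -> Frank -> Heidi -> Dave -> Eve: max(24, 15, 4, 20) = 24
Karl -> Dave -> Heidi -> Frank -> Eve: max(18, 4, 15, 8) = 18
Karl -> Dave -> Frank -> Eve: max(18, 6, 8) = 18
Karl -> Dave -> Eve: max(18, 20) = 20
The minimum achievable maximum is 18.

18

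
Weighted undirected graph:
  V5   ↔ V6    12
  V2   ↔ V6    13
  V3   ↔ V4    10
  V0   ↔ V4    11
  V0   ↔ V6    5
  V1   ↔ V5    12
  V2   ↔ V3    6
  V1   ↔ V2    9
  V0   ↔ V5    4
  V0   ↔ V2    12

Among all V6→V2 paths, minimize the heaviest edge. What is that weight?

Some routes from V6 to V2:
V6 -> V5 -> V0 -> V2: max(12, 4, 12) = 12
V6 -> V0 -> V4 -> V3 -> V2: max(5, 11, 10, 6) = 11
V6 -> V5 -> V1 -> V2: max(12, 12, 9) = 12
V6 -> V5 -> V0 -> V4 -> V3 -> V2: max(12, 4, 11, 10, 6) = 12
The minimum achievable maximum is 11.

11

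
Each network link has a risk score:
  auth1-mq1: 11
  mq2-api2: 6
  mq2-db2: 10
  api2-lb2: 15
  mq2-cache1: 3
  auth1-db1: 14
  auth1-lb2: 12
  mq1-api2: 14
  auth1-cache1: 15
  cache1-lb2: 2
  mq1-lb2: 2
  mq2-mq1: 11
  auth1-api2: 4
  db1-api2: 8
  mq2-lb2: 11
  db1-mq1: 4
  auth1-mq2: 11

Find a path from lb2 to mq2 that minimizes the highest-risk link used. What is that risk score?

Comparing a few candidate routes:
lb2-mq1-db1-api2-mq2: max(2, 4, 8, 6) = 8
lb2-mq1-auth1-mq2: max(2, 11, 11) = 11
lb2-mq1-db1-api2-auth1-mq2: max(2, 4, 8, 4, 11) = 11
lb2-cache1-mq2: max(2, 3) = 3
lb2-mq1-auth1-api2-mq2: max(2, 11, 4, 6) = 11
lb2-mq1-mq2: max(2, 11) = 11
Smallest bottleneck: 3.

3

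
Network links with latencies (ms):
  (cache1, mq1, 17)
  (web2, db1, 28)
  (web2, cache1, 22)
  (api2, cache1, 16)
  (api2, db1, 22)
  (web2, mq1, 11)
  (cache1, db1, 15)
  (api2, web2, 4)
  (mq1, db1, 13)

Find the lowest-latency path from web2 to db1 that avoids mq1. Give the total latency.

26

Routes from web2 to db1 avoiding mq1:
web2 -> api2 -> cache1 -> db1: 4 + 16 + 15 = 35
web2 -> api2 -> db1: 4 + 22 = 26
web2 -> db1: 28
web2 -> cache1 -> db1: 22 + 15 = 37
web2 -> cache1 -> api2 -> db1: 22 + 16 + 22 = 60
The minimum is 26 ms.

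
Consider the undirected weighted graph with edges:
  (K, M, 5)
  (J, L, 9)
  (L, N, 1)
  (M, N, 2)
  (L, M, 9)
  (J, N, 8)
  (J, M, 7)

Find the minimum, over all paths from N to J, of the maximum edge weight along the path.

7

Candidate routes:
N-M-L-J: max(2, 9, 9) = 9
N-L-J: max(1, 9) = 9
N-M-J: max(2, 7) = 7
N-L-M-J: max(1, 9, 7) = 9
N-J: max(8) = 8
Smallest bottleneck: 7.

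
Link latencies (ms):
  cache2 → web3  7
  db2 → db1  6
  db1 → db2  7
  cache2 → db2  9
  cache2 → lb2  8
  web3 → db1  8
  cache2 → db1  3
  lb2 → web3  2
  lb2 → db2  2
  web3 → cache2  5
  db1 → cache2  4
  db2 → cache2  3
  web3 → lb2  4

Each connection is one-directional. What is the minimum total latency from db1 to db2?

7

Paths from db1 to db2:
db1 -> cache2 -> web3 -> lb2 -> db2: 4 + 7 + 4 + 2 = 17
db1 -> cache2 -> lb2 -> db2: 4 + 8 + 2 = 14
db1 -> cache2 -> db2: 4 + 9 = 13
db1 -> db2: 7
Best route has total 7 ms.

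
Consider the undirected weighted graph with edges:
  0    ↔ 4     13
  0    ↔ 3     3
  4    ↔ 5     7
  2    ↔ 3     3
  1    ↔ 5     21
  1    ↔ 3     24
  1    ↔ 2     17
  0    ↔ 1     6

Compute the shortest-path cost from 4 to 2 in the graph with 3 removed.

36

Routes from 4 to 2 avoiding 3:
4→0→1→2: 13 + 6 + 17 = 36
4→5→1→2: 7 + 21 + 17 = 45
Best route has total 36.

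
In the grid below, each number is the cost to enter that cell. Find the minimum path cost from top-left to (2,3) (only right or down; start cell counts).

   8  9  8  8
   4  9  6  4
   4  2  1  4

One optimal route is [0,0] -> [1,0] -> [2,0] -> [2,1] -> [2,2] -> [2,3].
Its cost is 8 + 4 + 4 + 2 + 1 + 4 = 23.

23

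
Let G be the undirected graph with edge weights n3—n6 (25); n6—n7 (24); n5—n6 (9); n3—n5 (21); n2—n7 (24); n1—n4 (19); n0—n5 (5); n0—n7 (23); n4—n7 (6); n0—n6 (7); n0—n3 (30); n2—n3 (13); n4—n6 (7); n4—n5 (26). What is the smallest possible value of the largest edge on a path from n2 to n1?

A few of the n2→n1 routes:
n2 - n3 - n5 - n0 - n7 - n4 - n1: max(13, 21, 5, 23, 6, 19) = 23
n2 - n3 - n5 - n6 - n0 - n7 - n4 - n1: max(13, 21, 9, 7, 23, 6, 19) = 23
n2 - n3 - n5 - n0 - n6 - n4 - n1: max(13, 21, 5, 7, 7, 19) = 21
n2 - n3 - n5 - n6 - n4 - n1: max(13, 21, 9, 7, 19) = 21
Smallest bottleneck: 21.

21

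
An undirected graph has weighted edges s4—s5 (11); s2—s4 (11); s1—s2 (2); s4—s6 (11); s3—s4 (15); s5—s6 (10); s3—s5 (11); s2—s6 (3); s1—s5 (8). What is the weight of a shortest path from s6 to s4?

11

A few of the s6→s4 routes:
s6-s2-s1-s5-s4: 3 + 2 + 8 + 11 = 24
s6-s4: 11
s6-s5-s4: 10 + 11 = 21
s6-s2-s4: 3 + 11 = 14
Best route has total 11.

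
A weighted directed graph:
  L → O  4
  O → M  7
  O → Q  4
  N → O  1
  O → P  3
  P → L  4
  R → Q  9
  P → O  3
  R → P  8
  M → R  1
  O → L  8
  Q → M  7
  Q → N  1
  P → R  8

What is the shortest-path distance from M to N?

Candidate routes:
M→R→P→O→Q→N: 1 + 8 + 3 + 4 + 1 = 17
M→R→P→L→O→Q→N: 1 + 8 + 4 + 4 + 4 + 1 = 22
M→R→Q→N: 1 + 9 + 1 = 11
Best route has total 11.

11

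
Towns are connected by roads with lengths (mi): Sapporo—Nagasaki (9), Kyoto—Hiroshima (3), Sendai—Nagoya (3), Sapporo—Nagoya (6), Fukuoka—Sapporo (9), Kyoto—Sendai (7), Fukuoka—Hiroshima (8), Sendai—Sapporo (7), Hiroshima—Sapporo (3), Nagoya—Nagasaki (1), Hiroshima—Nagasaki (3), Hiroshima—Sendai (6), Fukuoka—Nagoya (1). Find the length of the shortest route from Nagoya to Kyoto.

7

Comparing a few candidate routes:
Nagoya → Nagasaki → Hiroshima → Kyoto: 1 + 3 + 3 = 7
Nagoya → Sapporo → Hiroshima → Kyoto: 6 + 3 + 3 = 12
Nagoya → Sendai → Kyoto: 3 + 7 = 10
The minimum is 7 mi.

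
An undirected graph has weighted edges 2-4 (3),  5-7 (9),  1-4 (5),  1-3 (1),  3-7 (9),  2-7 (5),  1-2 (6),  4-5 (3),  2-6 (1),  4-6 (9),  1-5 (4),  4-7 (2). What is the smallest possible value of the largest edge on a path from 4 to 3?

4

Comparing a few candidate routes:
4 - 1 - 3: max(5, 1) = 5
4 - 5 - 1 - 3: max(3, 4, 1) = 4
4 - 2 - 1 - 3: max(3, 6, 1) = 6
Best route has worst link 4.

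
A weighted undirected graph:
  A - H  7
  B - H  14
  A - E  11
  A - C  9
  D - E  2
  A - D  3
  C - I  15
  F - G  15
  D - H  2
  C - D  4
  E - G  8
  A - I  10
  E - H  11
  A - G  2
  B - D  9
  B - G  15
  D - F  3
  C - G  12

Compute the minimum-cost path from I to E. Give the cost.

15

Some routes from I to E:
I-C-D-E: 15 + 4 + 2 = 21
I-A-D-E: 10 + 3 + 2 = 15
I-A-G-E: 10 + 2 + 8 = 20
The minimum is 15.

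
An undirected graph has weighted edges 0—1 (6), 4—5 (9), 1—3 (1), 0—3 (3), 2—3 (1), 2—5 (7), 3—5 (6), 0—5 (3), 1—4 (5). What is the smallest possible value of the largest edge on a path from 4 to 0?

5

Some routes from 4 to 0:
4 -> 1 -> 0: max(5, 6) = 6
4 -> 1 -> 3 -> 2 -> 5 -> 0: max(5, 1, 1, 7, 3) = 7
4 -> 1 -> 3 -> 5 -> 0: max(5, 1, 6, 3) = 6
4 -> 1 -> 3 -> 0: max(5, 1, 3) = 5
Best route has worst link 5.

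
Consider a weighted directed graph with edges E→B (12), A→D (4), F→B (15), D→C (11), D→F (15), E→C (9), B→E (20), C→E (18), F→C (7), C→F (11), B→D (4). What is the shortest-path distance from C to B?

26

Routes from C to B:
C→E→B: 18 + 12 = 30
C→F→B: 11 + 15 = 26
Best route has total 26.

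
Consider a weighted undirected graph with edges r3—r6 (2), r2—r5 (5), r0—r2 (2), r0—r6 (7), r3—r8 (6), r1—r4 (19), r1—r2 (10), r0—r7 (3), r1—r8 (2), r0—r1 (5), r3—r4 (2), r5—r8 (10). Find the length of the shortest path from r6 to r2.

Comparing a few candidate routes:
r6 -> r3 -> r8 -> r1 -> r2: 2 + 6 + 2 + 10 = 20
r6 -> r3 -> r8 -> r1 -> r0 -> r2: 2 + 6 + 2 + 5 + 2 = 17
r6 -> r0 -> r2: 7 + 2 = 9
r6 -> r0 -> r1 -> r2: 7 + 5 + 10 = 22
Best route has total 9.

9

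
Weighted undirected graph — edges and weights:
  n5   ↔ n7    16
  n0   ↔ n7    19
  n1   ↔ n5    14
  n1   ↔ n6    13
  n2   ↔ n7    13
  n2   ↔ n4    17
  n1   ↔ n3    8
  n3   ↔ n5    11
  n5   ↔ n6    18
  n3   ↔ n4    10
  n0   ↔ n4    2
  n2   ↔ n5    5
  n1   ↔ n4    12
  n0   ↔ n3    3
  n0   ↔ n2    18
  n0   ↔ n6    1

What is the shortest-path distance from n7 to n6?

20

A few of the n7→n6 routes:
n7 -> n5 -> n3 -> n0 -> n6: 16 + 11 + 3 + 1 = 31
n7 -> n2 -> n0 -> n6: 13 + 18 + 1 = 32
n7 -> n0 -> n6: 19 + 1 = 20
Best route has total 20.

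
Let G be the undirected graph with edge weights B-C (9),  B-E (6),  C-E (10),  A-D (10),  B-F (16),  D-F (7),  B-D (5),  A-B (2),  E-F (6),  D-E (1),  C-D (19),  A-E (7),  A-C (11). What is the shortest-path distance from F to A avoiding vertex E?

14

Some routes from F to A avoiding E:
F - B - D - A: 16 + 5 + 10 = 31
F - D - A: 7 + 10 = 17
F - D - B - C - A: 7 + 5 + 9 + 11 = 32
F - B - A: 16 + 2 = 18
F - D - B - A: 7 + 5 + 2 = 14
Best route has total 14.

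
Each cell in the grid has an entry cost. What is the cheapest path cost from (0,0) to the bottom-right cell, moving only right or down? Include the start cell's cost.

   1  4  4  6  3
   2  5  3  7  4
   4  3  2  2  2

One optimal route is r0c0 r1c0 r2c0 r2c1 r2c2 r2c3 r2c4.
Its cost is 1 + 2 + 4 + 3 + 2 + 2 + 2 = 16.
For comparison, the top-then-right route costs 24.

16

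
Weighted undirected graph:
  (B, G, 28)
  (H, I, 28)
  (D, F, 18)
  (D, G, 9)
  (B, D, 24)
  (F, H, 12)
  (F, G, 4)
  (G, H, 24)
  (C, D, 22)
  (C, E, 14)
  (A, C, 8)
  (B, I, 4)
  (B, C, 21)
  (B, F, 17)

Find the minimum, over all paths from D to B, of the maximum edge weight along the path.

A few of the D→B routes:
D → G → F → B: max(9, 4, 17) = 17
D → B: max(24) = 24
D → C → B: max(22, 21) = 22
D → G → H → F → B: max(9, 24, 12, 17) = 24
D → F → B: max(18, 17) = 18
Smallest bottleneck: 17.

17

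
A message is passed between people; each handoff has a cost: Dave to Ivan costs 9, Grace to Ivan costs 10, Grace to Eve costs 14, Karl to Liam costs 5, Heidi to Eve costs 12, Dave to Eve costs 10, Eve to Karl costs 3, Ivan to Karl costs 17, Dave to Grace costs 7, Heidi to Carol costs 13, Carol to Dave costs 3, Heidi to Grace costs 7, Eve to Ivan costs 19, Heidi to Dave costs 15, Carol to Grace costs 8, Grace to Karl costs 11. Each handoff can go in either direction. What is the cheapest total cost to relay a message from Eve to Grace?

14

Some routes from Eve to Grace:
Eve-Grace: 14
Eve-Dave-Grace: 10 + 7 = 17
Eve-Ivan-Grace: 19 + 10 = 29
Eve-Karl-Grace: 3 + 11 = 14
Eve-Dave-Carol-Grace: 10 + 3 + 8 = 21
Eve-Heidi-Grace: 12 + 7 = 19
The minimum is 14.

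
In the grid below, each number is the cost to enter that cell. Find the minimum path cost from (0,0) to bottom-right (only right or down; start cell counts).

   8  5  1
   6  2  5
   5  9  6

Path (0,0) → (0,1) → (0,2) → (1,2) → (2,2): 8 + 5 + 1 + 5 + 6 = 25.

25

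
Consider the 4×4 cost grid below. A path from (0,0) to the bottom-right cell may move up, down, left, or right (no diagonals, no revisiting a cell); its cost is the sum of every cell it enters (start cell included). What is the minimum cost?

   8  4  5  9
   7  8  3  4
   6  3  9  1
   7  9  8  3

28

Best path: r0c0 r0c1 r0c2 r1c2 r1c3 r2c3 r3c3
Cost: 8 + 4 + 5 + 3 + 4 + 1 + 3 = 28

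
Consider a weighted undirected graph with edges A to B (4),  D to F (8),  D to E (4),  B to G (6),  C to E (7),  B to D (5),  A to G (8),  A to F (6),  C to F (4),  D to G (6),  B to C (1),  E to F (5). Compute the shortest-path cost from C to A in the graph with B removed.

10

Some routes from C to A avoiding B:
C → E → F → A: 7 + 5 + 6 = 18
C → F → A: 4 + 6 = 10
C → E → D → F → A: 7 + 4 + 8 + 6 = 25
Shortest: 10.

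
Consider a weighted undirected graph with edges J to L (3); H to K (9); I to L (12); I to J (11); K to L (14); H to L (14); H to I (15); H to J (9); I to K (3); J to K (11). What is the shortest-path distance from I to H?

Checking several routes:
I-K-J-H: 3 + 11 + 9 = 23
I-J-H: 11 + 9 = 20
I-L-J-H: 12 + 3 + 9 = 24
I-K-H: 3 + 9 = 12
I-H: 15
The minimum is 12.

12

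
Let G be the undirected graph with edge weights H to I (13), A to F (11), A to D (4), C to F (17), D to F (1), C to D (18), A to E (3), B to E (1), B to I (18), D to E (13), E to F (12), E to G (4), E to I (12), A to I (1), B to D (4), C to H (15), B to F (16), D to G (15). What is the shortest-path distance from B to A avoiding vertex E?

8

Some routes from B to A avoiding E:
B→D→F→A: 4 + 1 + 11 = 16
B→I→A: 18 + 1 = 19
B→F→A: 16 + 11 = 27
B→D→A: 4 + 4 = 8
B→D→C→F→A: 4 + 18 + 17 + 11 = 50
B→F→D→A: 16 + 1 + 4 = 21
The minimum is 8.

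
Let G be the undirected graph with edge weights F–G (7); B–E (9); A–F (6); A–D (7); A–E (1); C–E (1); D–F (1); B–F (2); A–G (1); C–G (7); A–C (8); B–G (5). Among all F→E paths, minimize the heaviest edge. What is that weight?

Comparing a few candidate routes:
F-A-E: max(6, 1) = 6
F-B-G-A-E: max(2, 5, 1, 1) = 5
F-G-C-E: max(7, 7, 1) = 7
The minimum achievable maximum is 5.

5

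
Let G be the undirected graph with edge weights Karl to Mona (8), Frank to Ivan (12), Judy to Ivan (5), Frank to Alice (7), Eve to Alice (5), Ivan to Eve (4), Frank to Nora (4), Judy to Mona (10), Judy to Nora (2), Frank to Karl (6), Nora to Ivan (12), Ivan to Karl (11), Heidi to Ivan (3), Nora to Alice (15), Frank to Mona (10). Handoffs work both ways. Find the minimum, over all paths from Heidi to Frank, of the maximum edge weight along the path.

Checking several routes:
Heidi - Ivan - Eve - Alice - Frank: max(3, 4, 5, 7) = 7
Heidi - Ivan - Judy - Nora - Frank: max(3, 5, 2, 4) = 5
Heidi - Ivan - Judy - Mona - Frank: max(3, 5, 10, 10) = 10
Heidi - Ivan - Judy - Mona - Karl - Frank: max(3, 5, 10, 8, 6) = 10
Best route has worst link 5.

5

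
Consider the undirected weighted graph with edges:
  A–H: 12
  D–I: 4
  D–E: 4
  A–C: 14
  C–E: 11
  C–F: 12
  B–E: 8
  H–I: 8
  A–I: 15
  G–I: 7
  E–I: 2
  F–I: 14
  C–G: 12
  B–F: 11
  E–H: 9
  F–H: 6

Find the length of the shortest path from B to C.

Checking several routes:
B → E → D → I → G → C: 8 + 4 + 4 + 7 + 12 = 35
B → E → I → G → C: 8 + 2 + 7 + 12 = 29
B → E → C: 8 + 11 = 19
B → F → C: 11 + 12 = 23
Shortest: 19.

19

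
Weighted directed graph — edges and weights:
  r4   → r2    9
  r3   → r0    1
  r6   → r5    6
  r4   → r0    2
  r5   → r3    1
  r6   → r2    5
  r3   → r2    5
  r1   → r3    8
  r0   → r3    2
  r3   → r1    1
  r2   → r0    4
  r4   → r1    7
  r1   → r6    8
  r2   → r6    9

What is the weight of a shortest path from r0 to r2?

Routes from r0 to r2:
r0 - r3 - r1 - r6 - r2: 2 + 1 + 8 + 5 = 16
r0 - r3 - r2: 2 + 5 = 7
Best route has total 7.

7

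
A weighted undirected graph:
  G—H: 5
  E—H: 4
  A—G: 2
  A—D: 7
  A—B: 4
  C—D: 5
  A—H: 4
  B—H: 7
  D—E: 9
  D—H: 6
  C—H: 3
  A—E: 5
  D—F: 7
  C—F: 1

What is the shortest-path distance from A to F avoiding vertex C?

14

Comparing a few candidate routes:
A -> G -> H -> D -> F: 2 + 5 + 6 + 7 = 20
A -> E -> D -> F: 5 + 9 + 7 = 21
A -> D -> F: 7 + 7 = 14
A -> E -> H -> D -> F: 5 + 4 + 6 + 7 = 22
A -> H -> D -> F: 4 + 6 + 7 = 17
A -> B -> H -> D -> F: 4 + 7 + 6 + 7 = 24
Best route has total 14.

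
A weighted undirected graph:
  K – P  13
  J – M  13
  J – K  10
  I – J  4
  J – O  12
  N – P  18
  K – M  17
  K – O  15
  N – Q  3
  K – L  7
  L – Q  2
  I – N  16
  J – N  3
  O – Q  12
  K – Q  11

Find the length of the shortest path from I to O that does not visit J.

Some routes from I to O avoiding J:
I - N - Q - L - K - O: 16 + 3 + 2 + 7 + 15 = 43
I - N - Q - O: 16 + 3 + 12 = 31
I - N - P - K - L - Q - O: 16 + 18 + 13 + 7 + 2 + 12 = 68
I - N - Q - K - O: 16 + 3 + 11 + 15 = 45
I - N - P - K - O: 16 + 18 + 13 + 15 = 62
The minimum is 31.

31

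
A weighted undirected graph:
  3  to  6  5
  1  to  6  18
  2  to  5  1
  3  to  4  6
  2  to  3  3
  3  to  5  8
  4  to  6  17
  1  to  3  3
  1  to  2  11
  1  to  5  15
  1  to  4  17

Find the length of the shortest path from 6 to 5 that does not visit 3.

30

Candidate routes:
6 - 4 - 1 - 5: 17 + 17 + 15 = 49
6 - 1 - 5: 18 + 15 = 33
6 - 1 - 2 - 5: 18 + 11 + 1 = 30
6 - 4 - 1 - 2 - 5: 17 + 17 + 11 + 1 = 46
The minimum is 30.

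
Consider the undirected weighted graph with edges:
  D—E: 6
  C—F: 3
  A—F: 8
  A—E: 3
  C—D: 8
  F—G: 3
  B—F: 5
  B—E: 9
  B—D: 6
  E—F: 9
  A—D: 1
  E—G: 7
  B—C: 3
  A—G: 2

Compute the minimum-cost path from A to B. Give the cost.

Some routes from A to B:
A - G - F - C - B: 2 + 3 + 3 + 3 = 11
A - D - B: 1 + 6 = 7
A - D - C - B: 1 + 8 + 3 = 12
A - G - F - B: 2 + 3 + 5 = 10
Best route has total 7.

7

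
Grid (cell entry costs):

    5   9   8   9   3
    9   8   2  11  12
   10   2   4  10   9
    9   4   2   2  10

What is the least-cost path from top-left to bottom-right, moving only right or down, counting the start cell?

42

Take r0c0 r0c1 r0c2 r1c2 r2c2 r3c2 r3c3 r3c4 for a total of 5 + 9 + 8 + 2 + 4 + 2 + 2 + 10 = 42.
(Top row then right column would cost 65.)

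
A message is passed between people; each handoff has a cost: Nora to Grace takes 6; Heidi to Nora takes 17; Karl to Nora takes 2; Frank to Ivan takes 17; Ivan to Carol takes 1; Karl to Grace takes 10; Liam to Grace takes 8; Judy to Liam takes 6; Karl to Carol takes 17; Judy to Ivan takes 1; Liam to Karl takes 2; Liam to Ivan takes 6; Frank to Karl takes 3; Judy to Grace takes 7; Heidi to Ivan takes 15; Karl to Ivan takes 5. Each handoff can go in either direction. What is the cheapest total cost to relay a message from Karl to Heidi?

19

A few of the Karl→Heidi routes:
Karl→Liam→Ivan→Heidi: 2 + 6 + 15 = 23
Karl→Grace→Judy→Ivan→Heidi: 10 + 7 + 1 + 15 = 33
Karl→Ivan→Heidi: 5 + 15 = 20
Karl→Nora→Heidi: 2 + 17 = 19
Karl→Liam→Judy→Ivan→Heidi: 2 + 6 + 1 + 15 = 24
Karl→Nora→Grace→Judy→Ivan→Heidi: 2 + 6 + 7 + 1 + 15 = 31
The minimum is 19.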